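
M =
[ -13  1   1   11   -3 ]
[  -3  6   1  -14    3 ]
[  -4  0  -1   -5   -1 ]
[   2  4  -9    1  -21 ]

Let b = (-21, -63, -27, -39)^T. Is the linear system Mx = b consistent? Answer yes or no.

yes

Row reduce the augmented matrix [M | b].
R2 ← R2 − (3/13)·R1: [0, 75/13, 10/13, -215/13, 48/13, -756/13]
R3 ← R3 − (4/13)·R1: [0, -4/13, -17/13, -109/13, -1/13, -267/13]
R4 ← R4 + (2/13)·R1: [0, 54/13, -115/13, 35/13, -279/13, -549/13]
R3 ← R3 + (4/75)·R2: [0, 0, -19/15, -139/15, 3/25, -591/25]
R4 ← R4 − (18/25)·R2: [0, 0, -47/5, 73/5, -603/25, -9/25]
R4 ← R4 − (141/19)·R3: [0, 0, 0, 1584/19, -2376/95, 16632/95]
The echelon form has 4 nonzero rows, and every pivot lies in the first 5 columns, so rank(M) = rank([M|b]) = 4.
The system is consistent.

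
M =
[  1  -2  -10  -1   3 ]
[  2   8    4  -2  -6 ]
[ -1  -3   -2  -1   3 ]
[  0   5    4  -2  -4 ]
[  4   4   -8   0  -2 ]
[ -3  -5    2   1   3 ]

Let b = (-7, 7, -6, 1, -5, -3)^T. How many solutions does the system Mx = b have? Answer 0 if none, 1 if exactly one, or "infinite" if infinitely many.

Row reduce the augmented matrix [M | b].
R2 ← R2 − (2)·R1: [0, 12, 24, 0, -12, 21]
R3 ← R3 + R1: [0, -5, -12, -2, 6, -13]
R5 ← R5 − (4)·R1: [0, 12, 32, 4, -14, 23]
R6 ← R6 + (3)·R1: [0, -11, -28, -2, 12, -24]
R3 ← R3 + (5/12)·R2: [0, 0, -2, -2, 1, -17/4]
R4 ← R4 − (5/12)·R2: [0, 0, -6, -2, 1, -31/4]
R5 ← R5 − R2: [0, 0, 8, 4, -2, 2]
R6 ← R6 + (11/12)·R2: [0, 0, -6, -2, 1, -19/4]
R4 ← R4 − (3)·R3: [0, 0, 0, 4, -2, 5]
R5 ← R5 + (4)·R3: [0, 0, 0, -4, 2, -15]
R6 ← R6 − (3)·R3: [0, 0, 0, 4, -2, 8]
R5 ← R5 + R4: [0, 0, 0, 0, 0, -10]
R6 ← R6 − R4: [0, 0, 0, 0, 0, 3]
R6 ← R6 + (3/10)·R5: [0, 0, 0, 0, 0, 0]
The echelon form has 5 nonzero rows; the last pivot sits in the augmented column, so rank(M) = 4 but rank([M|b]) = 5.
Since the ranks differ, the system is inconsistent.
It has no solutions.

0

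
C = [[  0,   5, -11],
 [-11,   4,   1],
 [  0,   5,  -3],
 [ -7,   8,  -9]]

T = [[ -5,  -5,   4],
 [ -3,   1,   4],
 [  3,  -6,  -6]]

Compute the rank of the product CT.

2

First compute CT:
[[-48,  71,  86],
 [ 46,  53, -34],
 [-24,  23,  38],
 [-16,  97,  58]]
Now row reduce the product.
R2 ← R2 + (23/24)·R1: [0, 2905/24, 581/12]
R3 ← R3 − (1/2)·R1: [0, -25/2, -5]
R4 ← R4 − (1/3)·R1: [0, 220/3, 88/3]
R3 ← R3 + (60/581)·R2: [0, 0, 0]
R4 ← R4 − (352/581)·R2: [0, 0, 0]
2 nonzero rows, so rank(CT) = 2.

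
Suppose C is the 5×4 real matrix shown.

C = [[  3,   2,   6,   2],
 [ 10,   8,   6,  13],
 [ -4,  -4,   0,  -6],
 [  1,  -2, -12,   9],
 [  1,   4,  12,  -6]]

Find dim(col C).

Row reduce to echelon form.
R2 ← R2 − (10/3)·R1: [0, 4/3, -14, 19/3]
R3 ← R3 + (4/3)·R1: [0, -4/3, 8, -10/3]
R4 ← R4 − (1/3)·R1: [0, -8/3, -14, 25/3]
R5 ← R5 − (1/3)·R1: [0, 10/3, 10, -20/3]
R3 ← R3 + R2: [0, 0, -6, 3]
R4 ← R4 + (2)·R2: [0, 0, -42, 21]
R5 ← R5 − (5/2)·R2: [0, 0, 45, -45/2]
R4 ← R4 − (7)·R3: [0, 0, 0, 0]
R5 ← R5 + (15/2)·R3: [0, 0, 0, 0]
Echelon form has 3 nonzero rows, so rank(C) = 3.
The column space has dimension equal to the rank: 3.

3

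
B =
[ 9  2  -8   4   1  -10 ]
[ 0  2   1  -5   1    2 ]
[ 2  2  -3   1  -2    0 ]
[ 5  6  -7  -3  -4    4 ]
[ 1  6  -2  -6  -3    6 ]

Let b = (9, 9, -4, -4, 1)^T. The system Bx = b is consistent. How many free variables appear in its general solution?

2

Row reduce the augmented matrix [B | b].
R3 ← R3 − (2/9)·R1: [0, 14/9, -11/9, 1/9, -20/9, 20/9, -6]
R4 ← R4 − (5/9)·R1: [0, 44/9, -23/9, -47/9, -41/9, 86/9, -9]
R5 ← R5 − (1/9)·R1: [0, 52/9, -10/9, -58/9, -28/9, 64/9, 0]
R3 ← R3 − (7/9)·R2: [0, 0, -2, 4, -3, 2/3, -13]
R4 ← R4 − (22/9)·R2: [0, 0, -5, 7, -7, 14/3, -31]
R5 ← R5 − (26/9)·R2: [0, 0, -4, 8, -6, 4/3, -26]
R4 ← R4 − (5/2)·R3: [0, 0, 0, -3, 1/2, 3, 3/2]
R5 ← R5 − (2)·R3: [0, 0, 0, 0, 0, 0, 0]
The echelon form has 4 nonzero rows, and every pivot lies in the first 6 columns, so rank(B) = rank([B|b]) = 4.
The system is consistent.
Free variables = (unknowns) − (rank) = 6 − 4 = 2.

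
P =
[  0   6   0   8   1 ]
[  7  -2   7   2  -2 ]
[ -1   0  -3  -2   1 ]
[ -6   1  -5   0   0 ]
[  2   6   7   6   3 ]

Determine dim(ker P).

0

Row reduce to echelon form.
Swap R1 ↔ R2
R3 ← R3 + (1/7)·R1: [0, -2/7, -2, -12/7, 5/7]
R4 ← R4 + (6/7)·R1: [0, -5/7, 1, 12/7, -12/7]
R5 ← R5 − (2/7)·R1: [0, 46/7, 5, 38/7, 25/7]
R3 ← R3 + (1/21)·R2: [0, 0, -2, -4/3, 16/21]
R4 ← R4 + (5/42)·R2: [0, 0, 1, 8/3, -67/42]
R5 ← R5 − (23/21)·R2: [0, 0, 5, -10/3, 52/21]
R4 ← R4 + (1/2)·R3: [0, 0, 0, 2, -17/14]
R5 ← R5 + (5/2)·R3: [0, 0, 0, -20/3, 92/21]
R5 ← R5 + (10/3)·R4: [0, 0, 0, 0, 1/3]
5 nonzero rows, so rank(P) = 5.
P has 5 columns; by rank–nullity, nullity = 5 − 5 = 0.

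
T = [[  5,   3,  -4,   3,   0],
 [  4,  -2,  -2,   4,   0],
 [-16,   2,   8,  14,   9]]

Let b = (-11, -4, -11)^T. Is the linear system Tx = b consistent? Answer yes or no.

yes

Row reduce the augmented matrix [T | b].
R2 ← R2 − (4/5)·R1: [0, -22/5, 6/5, 8/5, 0, 24/5]
R3 ← R3 + (16/5)·R1: [0, 58/5, -24/5, 118/5, 9, -231/5]
R3 ← R3 + (29/11)·R2: [0, 0, -18/11, 306/11, 9, -369/11]
The echelon form has 3 nonzero rows, and every pivot lies in the first 5 columns, so rank(T) = rank([T|b]) = 3.
The system is consistent.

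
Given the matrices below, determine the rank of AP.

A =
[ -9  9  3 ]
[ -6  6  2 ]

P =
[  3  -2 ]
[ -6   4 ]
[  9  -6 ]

1

First compute AP:
[[-54,  36],
 [-36,  24]]
Now row reduce the product.
R2 ← R2 − (2/3)·R1: [0, 0]
1 nonzero row, so rank(AP) = 1.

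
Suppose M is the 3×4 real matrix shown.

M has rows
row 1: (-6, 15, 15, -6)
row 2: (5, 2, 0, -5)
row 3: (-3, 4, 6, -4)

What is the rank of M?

Row reduce to echelon form.
R2 ← R2 + (5/6)·R1: [0, 29/2, 25/2, -10]
R3 ← R3 − (1/2)·R1: [0, -7/2, -3/2, -1]
R3 ← R3 + (7/29)·R2: [0, 0, 44/29, -99/29]
Echelon form has 3 nonzero rows, so rank(M) = 3.

3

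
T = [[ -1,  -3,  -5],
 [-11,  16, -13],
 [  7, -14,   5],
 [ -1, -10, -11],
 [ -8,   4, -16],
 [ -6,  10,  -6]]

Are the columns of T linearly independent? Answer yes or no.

no

Row reduce T to echelon form.
R2 ← R2 − (11)·R1: [0, 49, 42]
R3 ← R3 + (7)·R1: [0, -35, -30]
R4 ← R4 − R1: [0, -7, -6]
R5 ← R5 − (8)·R1: [0, 28, 24]
R6 ← R6 − (6)·R1: [0, 28, 24]
R3 ← R3 + (5/7)·R2: [0, 0, 0]
R4 ← R4 + (1/7)·R2: [0, 0, 0]
R5 ← R5 − (4/7)·R2: [0, 0, 0]
R6 ← R6 − (4/7)·R2: [0, 0, 0]
2 pivots among 3 columns.
Only 2 < 3 pivot columns, so the columns are linearly dependent.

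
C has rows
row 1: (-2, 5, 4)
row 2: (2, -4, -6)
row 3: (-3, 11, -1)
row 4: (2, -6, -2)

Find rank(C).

Row reduce to echelon form.
R2 ← R2 + R1: [0, 1, -2]
R3 ← R3 − (3/2)·R1: [0, 7/2, -7]
R4 ← R4 + R1: [0, -1, 2]
R3 ← R3 − (7/2)·R2: [0, 0, 0]
R4 ← R4 + R2: [0, 0, 0]
Echelon form has 2 nonzero rows, so rank(C) = 2.

2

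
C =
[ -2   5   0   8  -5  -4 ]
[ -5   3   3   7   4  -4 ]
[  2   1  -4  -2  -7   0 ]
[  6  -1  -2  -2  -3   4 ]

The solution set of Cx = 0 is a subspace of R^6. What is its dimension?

2

Row reduce to echelon form.
R2 ← R2 − (5/2)·R1: [0, -19/2, 3, -13, 33/2, 6]
R3 ← R3 + R1: [0, 6, -4, 6, -12, -4]
R4 ← R4 + (3)·R1: [0, 14, -2, 22, -18, -8]
R3 ← R3 + (12/19)·R2: [0, 0, -40/19, -42/19, -30/19, -4/19]
R4 ← R4 + (28/19)·R2: [0, 0, 46/19, 54/19, 120/19, 16/19]
R4 ← R4 + (23/20)·R3: [0, 0, 0, 3/10, 9/2, 3/5]
4 nonzero rows, so rank(C) = 4.
C has 6 columns; by rank–nullity, nullity = 6 − 4 = 2.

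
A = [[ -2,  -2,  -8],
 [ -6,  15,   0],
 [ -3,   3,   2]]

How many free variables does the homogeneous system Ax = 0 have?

0

Row reduce to echelon form.
R2 ← R2 − (3)·R1: [0, 21, 24]
R3 ← R3 − (3/2)·R1: [0, 6, 14]
R3 ← R3 − (2/7)·R2: [0, 0, 50/7]
3 nonzero rows, so rank(A) = 3.
A has 3 columns; by rank–nullity, nullity = 3 − 3 = 0.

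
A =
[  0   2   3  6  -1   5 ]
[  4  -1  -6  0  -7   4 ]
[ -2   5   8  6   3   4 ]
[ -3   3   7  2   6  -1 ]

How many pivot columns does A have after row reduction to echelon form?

Row reduce to echelon form.
Swap R1 ↔ R2
R3 ← R3 + (1/2)·R1: [0, 9/2, 5, 6, -1/2, 6]
R4 ← R4 + (3/4)·R1: [0, 9/4, 5/2, 2, 3/4, 2]
R3 ← R3 − (9/4)·R2: [0, 0, -7/4, -15/2, 7/4, -21/4]
R4 ← R4 − (9/8)·R2: [0, 0, -7/8, -19/4, 15/8, -29/8]
R4 ← R4 − (1/2)·R3: [0, 0, 0, -1, 1, -1]
Echelon form has 4 nonzero rows, so rank(A) = 4.
Each nonzero row contributes one pivot column: 4 pivot columns.

4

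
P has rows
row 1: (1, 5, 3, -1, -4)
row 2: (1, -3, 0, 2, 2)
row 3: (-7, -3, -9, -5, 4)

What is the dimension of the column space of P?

2

Row reduce to echelon form.
R2 ← R2 − R1: [0, -8, -3, 3, 6]
R3 ← R3 + (7)·R1: [0, 32, 12, -12, -24]
R3 ← R3 + (4)·R2: [0, 0, 0, 0, 0]
Echelon form has 2 nonzero rows, so rank(P) = 2.
The column space has dimension equal to the rank: 2.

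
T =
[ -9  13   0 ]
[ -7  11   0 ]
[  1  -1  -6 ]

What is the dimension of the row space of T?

Row reduce to echelon form.
R2 ← R2 − (7/9)·R1: [0, 8/9, 0]
R3 ← R3 + (1/9)·R1: [0, 4/9, -6]
R3 ← R3 − (1/2)·R2: [0, 0, -6]
Echelon form has 3 nonzero rows, so rank(T) = 3.
The row space has dimension equal to the rank: 3.

3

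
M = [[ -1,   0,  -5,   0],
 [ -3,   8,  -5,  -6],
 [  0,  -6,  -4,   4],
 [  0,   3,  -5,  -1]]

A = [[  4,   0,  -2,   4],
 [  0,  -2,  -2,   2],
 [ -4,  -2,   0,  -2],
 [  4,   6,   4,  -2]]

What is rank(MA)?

2

First compute MA:
[[ 16,  10,   2,   6],
 [-16, -42, -34,  26],
 [ 32,  44,  28, -12],
 [ 16,  -2, -10,  18]]
Now row reduce the product.
R2 ← R2 + R1: [0, -32, -32, 32]
R3 ← R3 − (2)·R1: [0, 24, 24, -24]
R4 ← R4 − R1: [0, -12, -12, 12]
R3 ← R3 + (3/4)·R2: [0, 0, 0, 0]
R4 ← R4 − (3/8)·R2: [0, 0, 0, 0]
2 nonzero rows, so rank(MA) = 2.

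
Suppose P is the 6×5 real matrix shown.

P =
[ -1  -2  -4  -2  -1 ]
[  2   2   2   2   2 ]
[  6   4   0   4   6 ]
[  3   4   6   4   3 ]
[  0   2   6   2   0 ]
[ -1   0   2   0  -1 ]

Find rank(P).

2

Row reduce to echelon form.
R2 ← R2 + (2)·R1: [0, -2, -6, -2, 0]
R3 ← R3 + (6)·R1: [0, -8, -24, -8, 0]
R4 ← R4 + (3)·R1: [0, -2, -6, -2, 0]
R6 ← R6 − R1: [0, 2, 6, 2, 0]
R3 ← R3 − (4)·R2: [0, 0, 0, 0, 0]
R4 ← R4 − R2: [0, 0, 0, 0, 0]
R5 ← R5 + R2: [0, 0, 0, 0, 0]
R6 ← R6 + R2: [0, 0, 0, 0, 0]
Echelon form has 2 nonzero rows, so rank(P) = 2.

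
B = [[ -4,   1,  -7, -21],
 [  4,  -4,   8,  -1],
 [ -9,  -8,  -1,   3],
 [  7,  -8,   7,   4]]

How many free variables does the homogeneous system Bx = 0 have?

Row reduce to echelon form.
R2 ← R2 + R1: [0, -3, 1, -22]
R3 ← R3 − (9/4)·R1: [0, -41/4, 59/4, 201/4]
R4 ← R4 + (7/4)·R1: [0, -25/4, -21/4, -131/4]
R3 ← R3 − (41/12)·R2: [0, 0, 34/3, 1505/12]
R4 ← R4 − (25/12)·R2: [0, 0, -22/3, 157/12]
R4 ← R4 + (11/17)·R3: [0, 0, 0, 1602/17]
4 nonzero rows, so rank(B) = 4.
B has 4 columns; by rank–nullity, nullity = 4 − 4 = 0.

0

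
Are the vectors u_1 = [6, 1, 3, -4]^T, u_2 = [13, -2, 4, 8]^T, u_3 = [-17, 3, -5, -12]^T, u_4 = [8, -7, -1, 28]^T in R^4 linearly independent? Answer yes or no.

no

Form the matrix with these vectors as rows and row reduce.
R2 ← R2 − (13/6)·R1: [0, -25/6, -5/2, 50/3]
R3 ← R3 + (17/6)·R1: [0, 35/6, 7/2, -70/3]
R4 ← R4 − (4/3)·R1: [0, -25/3, -5, 100/3]
R3 ← R3 + (7/5)·R2: [0, 0, 0, 0]
R4 ← R4 − (2)·R2: [0, 0, 0, 0]
2 nonzero rows, so the 4 vectors span a space of dimension 2.
Since 2 < 4, the vectors are linearly dependent.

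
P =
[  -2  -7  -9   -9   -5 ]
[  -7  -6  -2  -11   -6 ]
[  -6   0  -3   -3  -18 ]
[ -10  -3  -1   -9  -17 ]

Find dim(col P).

3

Row reduce to echelon form.
R2 ← R2 − (7/2)·R1: [0, 37/2, 59/2, 41/2, 23/2]
R3 ← R3 − (3)·R1: [0, 21, 24, 24, -3]
R4 ← R4 − (5)·R1: [0, 32, 44, 36, 8]
R3 ← R3 − (42/37)·R2: [0, 0, -351/37, 27/37, -594/37]
R4 ← R4 − (64/37)·R2: [0, 0, -260/37, 20/37, -440/37]
R4 ← R4 − (20/27)·R3: [0, 0, 0, 0, 0]
Echelon form has 3 nonzero rows, so rank(P) = 3.
The column space has dimension equal to the rank: 3.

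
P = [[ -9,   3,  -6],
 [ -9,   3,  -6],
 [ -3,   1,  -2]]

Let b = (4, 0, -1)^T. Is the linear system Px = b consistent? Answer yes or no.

Row reduce the augmented matrix [P | b].
R2 ← R2 − R1: [0, 0, 0, -4]
R3 ← R3 − (1/3)·R1: [0, 0, 0, -7/3]
R3 ← R3 − (7/12)·R2: [0, 0, 0, 0]
The echelon form has 2 nonzero rows; the last pivot sits in the augmented column, so rank(P) = 1 but rank([P|b]) = 2.
Since the ranks differ, the system is inconsistent.

no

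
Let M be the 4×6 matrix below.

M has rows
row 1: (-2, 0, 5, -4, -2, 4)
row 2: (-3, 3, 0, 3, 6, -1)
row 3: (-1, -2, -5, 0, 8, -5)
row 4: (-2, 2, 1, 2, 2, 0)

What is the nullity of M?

2

Row reduce to echelon form.
R2 ← R2 − (3/2)·R1: [0, 3, -15/2, 9, 9, -7]
R3 ← R3 − (1/2)·R1: [0, -2, -15/2, 2, 9, -7]
R4 ← R4 − R1: [0, 2, -4, 6, 4, -4]
R3 ← R3 + (2/3)·R2: [0, 0, -25/2, 8, 15, -35/3]
R4 ← R4 − (2/3)·R2: [0, 0, 1, 0, -2, 2/3]
R4 ← R4 + (2/25)·R3: [0, 0, 0, 16/25, -4/5, -4/15]
4 nonzero rows, so rank(M) = 4.
M has 6 columns; by rank–nullity, nullity = 6 − 4 = 2.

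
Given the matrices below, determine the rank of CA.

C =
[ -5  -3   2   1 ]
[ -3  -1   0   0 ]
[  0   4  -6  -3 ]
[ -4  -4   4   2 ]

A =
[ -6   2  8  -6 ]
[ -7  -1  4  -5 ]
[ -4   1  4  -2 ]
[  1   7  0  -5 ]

First compute CA:
[[ 44,   2, -44,  36],
 [ 25,  -5, -28,  23],
 [ -7, -31,  -8,   7],
 [ 38,  14, -32,  26]]
Now row reduce the product.
R2 ← R2 − (25/44)·R1: [0, -135/22, -3, 28/11]
R3 ← R3 + (7/44)·R1: [0, -675/22, -15, 140/11]
R4 ← R4 − (19/22)·R1: [0, 135/11, 6, -56/11]
R3 ← R3 − (5)·R2: [0, 0, 0, 0]
R4 ← R4 + (2)·R2: [0, 0, 0, 0]
2 nonzero rows, so rank(CA) = 2.

2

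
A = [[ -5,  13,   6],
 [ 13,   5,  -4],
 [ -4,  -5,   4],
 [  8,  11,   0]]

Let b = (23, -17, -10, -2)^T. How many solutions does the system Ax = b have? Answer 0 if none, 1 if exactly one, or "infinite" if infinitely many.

1

Row reduce the augmented matrix [A | b].
R2 ← R2 + (13/5)·R1: [0, 194/5, 58/5, 214/5]
R3 ← R3 − (4/5)·R1: [0, -77/5, -4/5, -142/5]
R4 ← R4 + (8/5)·R1: [0, 159/5, 48/5, 174/5]
R3 ← R3 + (77/194)·R2: [0, 0, 369/97, -1107/97]
R4 ← R4 − (159/194)·R2: [0, 0, 9/97, -27/97]
R4 ← R4 − (1/41)·R3: [0, 0, 0, 0]
The echelon form has 3 nonzero rows, and every pivot lies in the first 3 columns, so rank(A) = rank([A|b]) = 3.
The system is consistent.
rank = 3 = number of unknowns, so the solution is unique.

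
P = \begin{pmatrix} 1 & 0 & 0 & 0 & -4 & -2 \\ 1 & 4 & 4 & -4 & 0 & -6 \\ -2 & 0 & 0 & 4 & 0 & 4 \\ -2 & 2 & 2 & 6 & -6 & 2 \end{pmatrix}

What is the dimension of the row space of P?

Row reduce to echelon form.
R2 ← R2 − R1: [0, 4, 4, -4, 4, -4]
R3 ← R3 + (2)·R1: [0, 0, 0, 4, -8, 0]
R4 ← R4 + (2)·R1: [0, 2, 2, 6, -14, -2]
R4 ← R4 − (1/2)·R2: [0, 0, 0, 8, -16, 0]
R4 ← R4 − (2)·R3: [0, 0, 0, 0, 0, 0]
Echelon form has 3 nonzero rows, so rank(P) = 3.
The row space has dimension equal to the rank: 3.

3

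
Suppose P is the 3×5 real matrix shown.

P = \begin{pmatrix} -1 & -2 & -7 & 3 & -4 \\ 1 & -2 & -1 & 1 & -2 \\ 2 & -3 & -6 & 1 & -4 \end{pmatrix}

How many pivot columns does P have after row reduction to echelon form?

Row reduce to echelon form.
R2 ← R2 + R1: [0, -4, -8, 4, -6]
R3 ← R3 + (2)·R1: [0, -7, -20, 7, -12]
R3 ← R3 − (7/4)·R2: [0, 0, -6, 0, -3/2]
Echelon form has 3 nonzero rows, so rank(P) = 3.
Each nonzero row contributes one pivot column: 3 pivot columns.

3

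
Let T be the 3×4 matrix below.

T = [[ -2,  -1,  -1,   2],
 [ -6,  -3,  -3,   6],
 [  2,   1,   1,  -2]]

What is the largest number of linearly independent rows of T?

Row reduce to echelon form.
R2 ← R2 − (3)·R1: [0, 0, 0, 0]
R3 ← R3 + R1: [0, 0, 0, 0]
Echelon form has 1 nonzero row, so rank(T) = 1.
The rank gives the maximum number of linearly independent rows: 1.

1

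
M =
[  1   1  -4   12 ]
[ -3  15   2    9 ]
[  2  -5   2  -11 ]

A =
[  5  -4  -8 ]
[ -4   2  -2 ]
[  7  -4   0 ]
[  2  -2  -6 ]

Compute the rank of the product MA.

First compute MA:
[[ -3, -10, -82],
 [-43,  16, -60],
 [ 22,  -4,  60]]
Now row reduce the product.
R2 ← R2 − (43/3)·R1: [0, 478/3, 3346/3]
R3 ← R3 + (22/3)·R1: [0, -232/3, -1624/3]
R3 ← R3 + (116/239)·R2: [0, 0, 0]
2 nonzero rows, so rank(MA) = 2.

2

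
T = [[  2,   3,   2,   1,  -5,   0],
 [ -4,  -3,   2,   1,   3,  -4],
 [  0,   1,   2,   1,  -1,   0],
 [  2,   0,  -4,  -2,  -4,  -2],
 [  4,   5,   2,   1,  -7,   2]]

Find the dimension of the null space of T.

3

Row reduce to echelon form.
R2 ← R2 + (2)·R1: [0, 3, 6, 3, -7, -4]
R4 ← R4 − R1: [0, -3, -6, -3, 1, -2]
R5 ← R5 − (2)·R1: [0, -1, -2, -1, 3, 2]
R3 ← R3 − (1/3)·R2: [0, 0, 0, 0, 4/3, 4/3]
R4 ← R4 + R2: [0, 0, 0, 0, -6, -6]
R5 ← R5 + (1/3)·R2: [0, 0, 0, 0, 2/3, 2/3]
R4 ← R4 + (9/2)·R3: [0, 0, 0, 0, 0, 0]
R5 ← R5 − (1/2)·R3: [0, 0, 0, 0, 0, 0]
3 nonzero rows, so rank(T) = 3.
T has 6 columns; by rank–nullity, nullity = 6 − 3 = 3.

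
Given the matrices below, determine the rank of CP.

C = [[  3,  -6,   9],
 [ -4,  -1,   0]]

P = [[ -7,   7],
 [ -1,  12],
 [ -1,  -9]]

2

First compute CP:
[[-24, -132],
 [ 29, -40]]
Now row reduce the product.
R2 ← R2 + (29/24)·R1: [0, -399/2]
2 nonzero rows, so rank(CP) = 2.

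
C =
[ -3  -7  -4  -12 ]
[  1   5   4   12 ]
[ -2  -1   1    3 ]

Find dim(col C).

2

Row reduce to echelon form.
R2 ← R2 + (1/3)·R1: [0, 8/3, 8/3, 8]
R3 ← R3 − (2/3)·R1: [0, 11/3, 11/3, 11]
R3 ← R3 − (11/8)·R2: [0, 0, 0, 0]
Echelon form has 2 nonzero rows, so rank(C) = 2.
The column space has dimension equal to the rank: 2.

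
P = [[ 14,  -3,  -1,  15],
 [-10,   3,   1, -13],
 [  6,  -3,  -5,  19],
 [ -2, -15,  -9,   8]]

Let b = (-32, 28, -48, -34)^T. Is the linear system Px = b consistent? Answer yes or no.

yes

Row reduce the augmented matrix [P | b].
R2 ← R2 + (5/7)·R1: [0, 6/7, 2/7, -16/7, 36/7]
R3 ← R3 − (3/7)·R1: [0, -12/7, -32/7, 88/7, -240/7]
R4 ← R4 + (1/7)·R1: [0, -108/7, -64/7, 71/7, -270/7]
R3 ← R3 + (2)·R2: [0, 0, -4, 8, -24]
R4 ← R4 + (18)·R2: [0, 0, -4, -31, 54]
R4 ← R4 − R3: [0, 0, 0, -39, 78]
The echelon form has 4 nonzero rows, and every pivot lies in the first 4 columns, so rank(P) = rank([P|b]) = 4.
The system is consistent.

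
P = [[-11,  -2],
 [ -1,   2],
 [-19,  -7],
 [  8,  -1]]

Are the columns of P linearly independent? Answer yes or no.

yes

Row reduce P to echelon form.
R2 ← R2 − (1/11)·R1: [0, 24/11]
R3 ← R3 − (19/11)·R1: [0, -39/11]
R4 ← R4 + (8/11)·R1: [0, -27/11]
R3 ← R3 + (13/8)·R2: [0, 0]
R4 ← R4 + (9/8)·R2: [0, 0]
2 pivots among 2 columns.
Every column is a pivot column, so the columns are linearly independent.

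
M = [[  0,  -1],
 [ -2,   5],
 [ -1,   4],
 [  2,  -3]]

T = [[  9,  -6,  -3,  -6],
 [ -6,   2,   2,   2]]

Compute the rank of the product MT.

First compute MT:
[[  6,  -2,  -2,  -2],
 [-48,  22,  16,  22],
 [-33,  14,  11,  14],
 [ 36, -18, -12, -18]]
Now row reduce the product.
R2 ← R2 + (8)·R1: [0, 6, 0, 6]
R3 ← R3 + (11/2)·R1: [0, 3, 0, 3]
R4 ← R4 − (6)·R1: [0, -6, 0, -6]
R3 ← R3 − (1/2)·R2: [0, 0, 0, 0]
R4 ← R4 + R2: [0, 0, 0, 0]
2 nonzero rows, so rank(MT) = 2.

2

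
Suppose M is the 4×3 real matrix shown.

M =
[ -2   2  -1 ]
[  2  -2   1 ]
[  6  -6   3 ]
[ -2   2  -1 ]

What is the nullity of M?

Row reduce to echelon form.
R2 ← R2 + R1: [0, 0, 0]
R3 ← R3 + (3)·R1: [0, 0, 0]
R4 ← R4 − R1: [0, 0, 0]
1 nonzero row, so rank(M) = 1.
M has 3 columns; by rank–nullity, nullity = 3 − 1 = 2.

2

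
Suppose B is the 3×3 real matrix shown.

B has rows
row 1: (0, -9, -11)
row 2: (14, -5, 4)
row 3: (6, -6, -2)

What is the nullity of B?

Row reduce to echelon form.
Swap R1 ↔ R2
R3 ← R3 − (3/7)·R1: [0, -27/7, -26/7]
R3 ← R3 − (3/7)·R2: [0, 0, 1]
3 nonzero rows, so rank(B) = 3.
B has 3 columns; by rank–nullity, nullity = 3 − 3 = 0.

0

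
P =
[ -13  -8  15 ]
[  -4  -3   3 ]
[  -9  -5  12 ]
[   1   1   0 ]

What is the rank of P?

Row reduce to echelon form.
R2 ← R2 − (4/13)·R1: [0, -7/13, -21/13]
R3 ← R3 − (9/13)·R1: [0, 7/13, 21/13]
R4 ← R4 + (1/13)·R1: [0, 5/13, 15/13]
R3 ← R3 + R2: [0, 0, 0]
R4 ← R4 + (5/7)·R2: [0, 0, 0]
Echelon form has 2 nonzero rows, so rank(P) = 2.

2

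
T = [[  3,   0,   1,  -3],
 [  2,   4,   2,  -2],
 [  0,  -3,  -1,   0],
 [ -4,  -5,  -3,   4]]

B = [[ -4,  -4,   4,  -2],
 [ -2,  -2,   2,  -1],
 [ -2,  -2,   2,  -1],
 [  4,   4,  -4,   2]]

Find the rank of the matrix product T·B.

1

First compute TB:
[[-26, -26,  26, -13],
 [-28, -28,  28, -14],
 [  8,   8,  -8,   4],
 [ 48,  48, -48,  24]]
Now row reduce the product.
R2 ← R2 − (14/13)·R1: [0, 0, 0, 0]
R3 ← R3 + (4/13)·R1: [0, 0, 0, 0]
R4 ← R4 + (24/13)·R1: [0, 0, 0, 0]
1 nonzero row, so rank(TB) = 1.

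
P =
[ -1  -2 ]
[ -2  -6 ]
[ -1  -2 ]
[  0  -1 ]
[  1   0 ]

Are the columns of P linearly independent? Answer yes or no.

Row reduce P to echelon form.
R2 ← R2 − (2)·R1: [0, -2]
R3 ← R3 − R1: [0, 0]
R5 ← R5 + R1: [0, -2]
R4 ← R4 − (1/2)·R2: [0, 0]
R5 ← R5 − R2: [0, 0]
2 pivots among 2 columns.
Every column is a pivot column, so the columns are linearly independent.

yes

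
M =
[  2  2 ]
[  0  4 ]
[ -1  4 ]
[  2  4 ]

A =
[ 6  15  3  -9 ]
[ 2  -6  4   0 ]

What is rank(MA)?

2

First compute MA:
[[ 16,  18,  14, -18],
 [  8, -24,  16,   0],
 [  2, -39,  13,   9],
 [ 20,   6,  22, -18]]
Now row reduce the product.
R2 ← R2 − (1/2)·R1: [0, -33, 9, 9]
R3 ← R3 − (1/8)·R1: [0, -165/4, 45/4, 45/4]
R4 ← R4 − (5/4)·R1: [0, -33/2, 9/2, 9/2]
R3 ← R3 − (5/4)·R2: [0, 0, 0, 0]
R4 ← R4 − (1/2)·R2: [0, 0, 0, 0]
2 nonzero rows, so rank(MA) = 2.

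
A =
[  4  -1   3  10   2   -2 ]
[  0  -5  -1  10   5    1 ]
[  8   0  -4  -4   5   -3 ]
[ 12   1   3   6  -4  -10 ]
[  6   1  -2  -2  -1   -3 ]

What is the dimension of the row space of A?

5

Row reduce to echelon form.
R3 ← R3 − (2)·R1: [0, 2, -10, -24, 1, 1]
R4 ← R4 − (3)·R1: [0, 4, -6, -24, -10, -4]
R5 ← R5 − (3/2)·R1: [0, 5/2, -13/2, -17, -4, 0]
R3 ← R3 + (2/5)·R2: [0, 0, -52/5, -20, 3, 7/5]
R4 ← R4 + (4/5)·R2: [0, 0, -34/5, -16, -6, -16/5]
R5 ← R5 + (1/2)·R2: [0, 0, -7, -12, -3/2, 1/2]
R4 ← R4 − (17/26)·R3: [0, 0, 0, -38/13, -207/26, -107/26]
R5 ← R5 − (35/52)·R3: [0, 0, 0, 19/13, -183/52, -23/52]
R5 ← R5 + (1/2)·R4: [0, 0, 0, 0, -15/2, -5/2]
Echelon form has 5 nonzero rows, so rank(A) = 5.
The row space has dimension equal to the rank: 5.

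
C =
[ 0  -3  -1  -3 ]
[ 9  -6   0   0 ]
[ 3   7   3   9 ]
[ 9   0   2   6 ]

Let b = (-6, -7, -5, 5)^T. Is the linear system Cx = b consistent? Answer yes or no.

Row reduce the augmented matrix [C | b].
Swap R1 ↔ R2
R3 ← R3 − (1/3)·R1: [0, 9, 3, 9, -8/3]
R4 ← R4 − R1: [0, 6, 2, 6, 12]
R3 ← R3 + (3)·R2: [0, 0, 0, 0, -62/3]
R4 ← R4 + (2)·R2: [0, 0, 0, 0, 0]
The echelon form has 3 nonzero rows; the last pivot sits in the augmented column, so rank(C) = 2 but rank([C|b]) = 3.
Since the ranks differ, the system is inconsistent.

no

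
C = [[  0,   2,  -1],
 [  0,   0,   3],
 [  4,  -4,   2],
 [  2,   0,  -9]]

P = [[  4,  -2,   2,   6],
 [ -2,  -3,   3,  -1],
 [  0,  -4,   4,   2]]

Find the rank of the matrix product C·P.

First compute CP:
[[ -4,  -2,   2,  -4],
 [  0, -12,  12,   6],
 [ 24,  -4,   4,  32],
 [  8,  32, -32,  -6]]
Now row reduce the product.
R3 ← R3 + (6)·R1: [0, -16, 16, 8]
R4 ← R4 + (2)·R1: [0, 28, -28, -14]
R3 ← R3 − (4/3)·R2: [0, 0, 0, 0]
R4 ← R4 + (7/3)·R2: [0, 0, 0, 0]
2 nonzero rows, so rank(CP) = 2.

2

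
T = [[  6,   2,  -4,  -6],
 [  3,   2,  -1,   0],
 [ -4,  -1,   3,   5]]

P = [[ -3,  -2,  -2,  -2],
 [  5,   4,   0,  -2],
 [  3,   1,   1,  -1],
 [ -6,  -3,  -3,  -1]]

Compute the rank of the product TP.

First compute TP:
[[ 16,  10,   2,  -6],
 [ -2,   1,  -7,  -9],
 [-14,  -8,  -4,   2]]
Now row reduce the product.
R2 ← R2 + (1/8)·R1: [0, 9/4, -27/4, -39/4]
R3 ← R3 + (7/8)·R1: [0, 3/4, -9/4, -13/4]
R3 ← R3 − (1/3)·R2: [0, 0, 0, 0]
2 nonzero rows, so rank(TP) = 2.

2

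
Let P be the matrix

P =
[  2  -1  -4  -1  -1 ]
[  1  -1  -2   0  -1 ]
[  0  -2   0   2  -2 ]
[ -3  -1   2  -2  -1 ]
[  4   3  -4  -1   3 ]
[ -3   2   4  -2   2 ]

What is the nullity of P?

2

Row reduce to echelon form.
R2 ← R2 − (1/2)·R1: [0, -1/2, 0, 1/2, -1/2]
R4 ← R4 + (3/2)·R1: [0, -5/2, -4, -7/2, -5/2]
R5 ← R5 − (2)·R1: [0, 5, 4, 1, 5]
R6 ← R6 + (3/2)·R1: [0, 1/2, -2, -7/2, 1/2]
R3 ← R3 − (4)·R2: [0, 0, 0, 0, 0]
R4 ← R4 − (5)·R2: [0, 0, -4, -6, 0]
R5 ← R5 + (10)·R2: [0, 0, 4, 6, 0]
R6 ← R6 + R2: [0, 0, -2, -3, 0]
Swap R3 ↔ R4
R5 ← R5 + R3: [0, 0, 0, 0, 0]
R6 ← R6 − (1/2)·R3: [0, 0, 0, 0, 0]
3 nonzero rows, so rank(P) = 3.
P has 5 columns; by rank–nullity, nullity = 5 − 3 = 2.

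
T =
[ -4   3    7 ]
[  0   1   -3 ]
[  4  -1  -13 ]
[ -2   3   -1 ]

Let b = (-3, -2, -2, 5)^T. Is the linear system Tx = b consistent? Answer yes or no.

Row reduce the augmented matrix [T | b].
R3 ← R3 + R1: [0, 2, -6, -5]
R4 ← R4 − (1/2)·R1: [0, 3/2, -9/2, 13/2]
R3 ← R3 − (2)·R2: [0, 0, 0, -1]
R4 ← R4 − (3/2)·R2: [0, 0, 0, 19/2]
R4 ← R4 + (19/2)·R3: [0, 0, 0, 0]
The echelon form has 3 nonzero rows; the last pivot sits in the augmented column, so rank(T) = 2 but rank([T|b]) = 3.
Since the ranks differ, the system is inconsistent.

no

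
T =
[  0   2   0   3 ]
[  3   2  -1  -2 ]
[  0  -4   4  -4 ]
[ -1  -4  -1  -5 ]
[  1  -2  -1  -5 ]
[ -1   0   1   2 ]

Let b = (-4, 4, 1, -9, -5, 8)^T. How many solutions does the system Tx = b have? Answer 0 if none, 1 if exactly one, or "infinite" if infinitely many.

Row reduce the augmented matrix [T | b].
Swap R1 ↔ R2
R4 ← R4 + (1/3)·R1: [0, -10/3, -4/3, -17/3, -23/3]
R5 ← R5 − (1/3)·R1: [0, -8/3, -2/3, -13/3, -19/3]
R6 ← R6 + (1/3)·R1: [0, 2/3, 2/3, 4/3, 28/3]
R3 ← R3 + (2)·R2: [0, 0, 4, 2, -7]
R4 ← R4 + (5/3)·R2: [0, 0, -4/3, -2/3, -43/3]
R5 ← R5 + (4/3)·R2: [0, 0, -2/3, -1/3, -35/3]
R6 ← R6 − (1/3)·R2: [0, 0, 2/3, 1/3, 32/3]
R4 ← R4 + (1/3)·R3: [0, 0, 0, 0, -50/3]
R5 ← R5 + (1/6)·R3: [0, 0, 0, 0, -77/6]
R6 ← R6 − (1/6)·R3: [0, 0, 0, 0, 71/6]
R5 ← R5 − (77/100)·R4: [0, 0, 0, 0, 0]
R6 ← R6 + (71/100)·R4: [0, 0, 0, 0, 0]
The echelon form has 4 nonzero rows; the last pivot sits in the augmented column, so rank(T) = 3 but rank([T|b]) = 4.
Since the ranks differ, the system is inconsistent.
It has no solutions.

0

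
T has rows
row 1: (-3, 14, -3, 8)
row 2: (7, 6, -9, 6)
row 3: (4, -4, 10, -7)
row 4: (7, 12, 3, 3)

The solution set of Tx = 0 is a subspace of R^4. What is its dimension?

1

Row reduce to echelon form.
R2 ← R2 + (7/3)·R1: [0, 116/3, -16, 74/3]
R3 ← R3 + (4/3)·R1: [0, 44/3, 6, 11/3]
R4 ← R4 + (7/3)·R1: [0, 134/3, -4, 65/3]
R3 ← R3 − (11/29)·R2: [0, 0, 350/29, -165/29]
R4 ← R4 − (67/58)·R2: [0, 0, 420/29, -198/29]
R4 ← R4 − (6/5)·R3: [0, 0, 0, 0]
3 nonzero rows, so rank(T) = 3.
T has 4 columns; by rank–nullity, nullity = 4 − 3 = 1.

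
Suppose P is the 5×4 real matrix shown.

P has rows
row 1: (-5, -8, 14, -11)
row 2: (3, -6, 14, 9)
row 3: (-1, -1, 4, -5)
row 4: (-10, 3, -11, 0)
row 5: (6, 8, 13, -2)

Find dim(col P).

Row reduce to echelon form.
R2 ← R2 + (3/5)·R1: [0, -54/5, 112/5, 12/5]
R3 ← R3 − (1/5)·R1: [0, 3/5, 6/5, -14/5]
R4 ← R4 − (2)·R1: [0, 19, -39, 22]
R5 ← R5 + (6/5)·R1: [0, -8/5, 149/5, -76/5]
R3 ← R3 + (1/18)·R2: [0, 0, 22/9, -8/3]
R4 ← R4 + (95/54)·R2: [0, 0, 11/27, 236/9]
R5 ← R5 − (4/27)·R2: [0, 0, 715/27, -140/9]
R4 ← R4 − (1/6)·R3: [0, 0, 0, 80/3]
R5 ← R5 − (65/6)·R3: [0, 0, 0, 40/3]
R5 ← R5 − (1/2)·R4: [0, 0, 0, 0]
Echelon form has 4 nonzero rows, so rank(P) = 4.
The column space has dimension equal to the rank: 4.

4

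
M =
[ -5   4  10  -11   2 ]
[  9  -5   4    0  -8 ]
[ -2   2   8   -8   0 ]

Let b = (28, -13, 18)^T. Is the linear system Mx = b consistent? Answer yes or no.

Row reduce the augmented matrix [M | b].
R2 ← R2 + (9/5)·R1: [0, 11/5, 22, -99/5, -22/5, 187/5]
R3 ← R3 − (2/5)·R1: [0, 2/5, 4, -18/5, -4/5, 34/5]
R3 ← R3 − (2/11)·R2: [0, 0, 0, 0, 0, 0]
The echelon form has 2 nonzero rows, and every pivot lies in the first 5 columns, so rank(M) = rank([M|b]) = 2.
The system is consistent.

yes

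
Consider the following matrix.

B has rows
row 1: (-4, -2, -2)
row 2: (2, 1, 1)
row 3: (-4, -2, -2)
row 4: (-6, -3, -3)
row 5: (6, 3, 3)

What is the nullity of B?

Row reduce to echelon form.
R2 ← R2 + (1/2)·R1: [0, 0, 0]
R3 ← R3 − R1: [0, 0, 0]
R4 ← R4 − (3/2)·R1: [0, 0, 0]
R5 ← R5 + (3/2)·R1: [0, 0, 0]
1 nonzero row, so rank(B) = 1.
B has 3 columns; by rank–nullity, nullity = 3 − 1 = 2.

2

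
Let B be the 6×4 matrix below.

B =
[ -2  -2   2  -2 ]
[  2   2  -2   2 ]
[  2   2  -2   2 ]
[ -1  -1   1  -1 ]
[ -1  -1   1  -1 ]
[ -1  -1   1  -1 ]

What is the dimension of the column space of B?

Row reduce to echelon form.
R2 ← R2 + R1: [0, 0, 0, 0]
R3 ← R3 + R1: [0, 0, 0, 0]
R4 ← R4 − (1/2)·R1: [0, 0, 0, 0]
R5 ← R5 − (1/2)·R1: [0, 0, 0, 0]
R6 ← R6 − (1/2)·R1: [0, 0, 0, 0]
Echelon form has 1 nonzero row, so rank(B) = 1.
The column space has dimension equal to the rank: 1.

1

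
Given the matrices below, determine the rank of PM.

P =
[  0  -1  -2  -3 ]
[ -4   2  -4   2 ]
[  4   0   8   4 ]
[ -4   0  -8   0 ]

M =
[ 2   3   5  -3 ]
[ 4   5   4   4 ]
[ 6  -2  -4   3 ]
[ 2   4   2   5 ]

3

First compute PM:
[[-22, -13,  -2, -25],
 [-20,  14,   8,  18],
 [ 64,  12,  -4,  32],
 [-56,   4,  12, -12]]
Now row reduce the product.
R2 ← R2 − (10/11)·R1: [0, 284/11, 108/11, 448/11]
R3 ← R3 + (32/11)·R1: [0, -284/11, -108/11, -448/11]
R4 ← R4 − (28/11)·R1: [0, 408/11, 188/11, 568/11]
R3 ← R3 + R2: [0, 0, 0, 0]
R4 ← R4 − (102/71)·R2: [0, 0, 212/71, -488/71]
Swap R3 ↔ R4
3 nonzero rows, so rank(PM) = 3.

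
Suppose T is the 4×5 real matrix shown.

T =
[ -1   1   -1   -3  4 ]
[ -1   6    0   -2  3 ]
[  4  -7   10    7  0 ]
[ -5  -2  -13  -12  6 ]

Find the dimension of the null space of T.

Row reduce to echelon form.
R2 ← R2 − R1: [0, 5, 1, 1, -1]
R3 ← R3 + (4)·R1: [0, -3, 6, -5, 16]
R4 ← R4 − (5)·R1: [0, -7, -8, 3, -14]
R3 ← R3 + (3/5)·R2: [0, 0, 33/5, -22/5, 77/5]
R4 ← R4 + (7/5)·R2: [0, 0, -33/5, 22/5, -77/5]
R4 ← R4 + R3: [0, 0, 0, 0, 0]
3 nonzero rows, so rank(T) = 3.
T has 5 columns; by rank–nullity, nullity = 5 − 3 = 2.

2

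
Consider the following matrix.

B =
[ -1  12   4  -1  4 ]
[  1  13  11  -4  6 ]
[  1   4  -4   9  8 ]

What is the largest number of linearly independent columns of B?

Row reduce to echelon form.
R2 ← R2 + R1: [0, 25, 15, -5, 10]
R3 ← R3 + R1: [0, 16, 0, 8, 12]
R3 ← R3 − (16/25)·R2: [0, 0, -48/5, 56/5, 28/5]
Echelon form has 3 nonzero rows, so rank(B) = 3.
The rank gives the maximum number of linearly independent columns: 3.

3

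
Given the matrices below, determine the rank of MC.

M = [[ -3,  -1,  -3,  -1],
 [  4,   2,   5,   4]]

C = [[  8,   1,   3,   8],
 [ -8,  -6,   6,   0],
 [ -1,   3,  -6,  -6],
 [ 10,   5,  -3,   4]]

2

First compute MC:
[[-23, -11,   6, -10],
 [ 51,  27, -18,  18]]
Now row reduce the product.
R2 ← R2 + (51/23)·R1: [0, 60/23, -108/23, -96/23]
2 nonzero rows, so rank(MC) = 2.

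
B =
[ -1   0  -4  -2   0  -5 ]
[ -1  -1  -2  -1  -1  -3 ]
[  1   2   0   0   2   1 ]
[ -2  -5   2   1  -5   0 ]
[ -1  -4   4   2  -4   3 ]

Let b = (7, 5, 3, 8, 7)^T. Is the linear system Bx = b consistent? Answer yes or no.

Row reduce the augmented matrix [B | b].
R2 ← R2 − R1: [0, -1, 2, 1, -1, 2, -2]
R3 ← R3 + R1: [0, 2, -4, -2, 2, -4, 10]
R4 ← R4 − (2)·R1: [0, -5, 10, 5, -5, 10, -6]
R5 ← R5 − R1: [0, -4, 8, 4, -4, 8, 0]
R3 ← R3 + (2)·R2: [0, 0, 0, 0, 0, 0, 6]
R4 ← R4 − (5)·R2: [0, 0, 0, 0, 0, 0, 4]
R5 ← R5 − (4)·R2: [0, 0, 0, 0, 0, 0, 8]
R4 ← R4 − (2/3)·R3: [0, 0, 0, 0, 0, 0, 0]
R5 ← R5 − (4/3)·R3: [0, 0, 0, 0, 0, 0, 0]
The echelon form has 3 nonzero rows; the last pivot sits in the augmented column, so rank(B) = 2 but rank([B|b]) = 3.
Since the ranks differ, the system is inconsistent.

no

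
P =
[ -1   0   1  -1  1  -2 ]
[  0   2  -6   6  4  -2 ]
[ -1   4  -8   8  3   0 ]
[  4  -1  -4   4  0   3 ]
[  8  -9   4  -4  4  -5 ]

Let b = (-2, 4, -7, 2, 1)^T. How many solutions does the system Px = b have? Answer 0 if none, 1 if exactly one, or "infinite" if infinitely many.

0

Row reduce the augmented matrix [P | b].
R3 ← R3 − R1: [0, 4, -9, 9, 2, 2, -5]
R4 ← R4 + (4)·R1: [0, -1, 0, 0, 4, -5, -6]
R5 ← R5 + (8)·R1: [0, -9, 12, -12, 12, -21, -15]
R3 ← R3 − (2)·R2: [0, 0, 3, -3, -6, 6, -13]
R4 ← R4 + (1/2)·R2: [0, 0, -3, 3, 6, -6, -4]
R5 ← R5 + (9/2)·R2: [0, 0, -15, 15, 30, -30, 3]
R4 ← R4 + R3: [0, 0, 0, 0, 0, 0, -17]
R5 ← R5 + (5)·R3: [0, 0, 0, 0, 0, 0, -62]
R5 ← R5 − (62/17)·R4: [0, 0, 0, 0, 0, 0, 0]
The echelon form has 4 nonzero rows; the last pivot sits in the augmented column, so rank(P) = 3 but rank([P|b]) = 4.
Since the ranks differ, the system is inconsistent.
It has no solutions.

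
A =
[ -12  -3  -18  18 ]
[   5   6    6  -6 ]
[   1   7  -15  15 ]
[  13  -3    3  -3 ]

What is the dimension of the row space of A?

Row reduce to echelon form.
R2 ← R2 + (5/12)·R1: [0, 19/4, -3/2, 3/2]
R3 ← R3 + (1/12)·R1: [0, 27/4, -33/2, 33/2]
R4 ← R4 + (13/12)·R1: [0, -25/4, -33/2, 33/2]
R3 ← R3 − (27/19)·R2: [0, 0, -273/19, 273/19]
R4 ← R4 + (25/19)·R2: [0, 0, -351/19, 351/19]
R4 ← R4 − (9/7)·R3: [0, 0, 0, 0]
Echelon form has 3 nonzero rows, so rank(A) = 3.
The row space has dimension equal to the rank: 3.

3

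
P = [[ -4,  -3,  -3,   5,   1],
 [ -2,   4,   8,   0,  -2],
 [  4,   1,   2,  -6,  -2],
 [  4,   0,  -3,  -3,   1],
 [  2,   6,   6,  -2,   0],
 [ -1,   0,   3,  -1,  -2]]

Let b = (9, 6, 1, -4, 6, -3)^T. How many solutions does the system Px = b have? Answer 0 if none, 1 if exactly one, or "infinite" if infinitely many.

0

Row reduce the augmented matrix [P | b].
R2 ← R2 − (1/2)·R1: [0, 11/2, 19/2, -5/2, -5/2, 3/2]
R3 ← R3 + R1: [0, -2, -1, -1, -1, 10]
R4 ← R4 + R1: [0, -3, -6, 2, 2, 5]
R5 ← R5 + (1/2)·R1: [0, 9/2, 9/2, 1/2, 1/2, 21/2]
R6 ← R6 − (1/4)·R1: [0, 3/4, 15/4, -9/4, -9/4, -21/4]
R3 ← R3 + (4/11)·R2: [0, 0, 27/11, -21/11, -21/11, 116/11]
R4 ← R4 + (6/11)·R2: [0, 0, -9/11, 7/11, 7/11, 64/11]
R5 ← R5 − (9/11)·R2: [0, 0, -36/11, 28/11, 28/11, 102/11]
R6 ← R6 − (3/22)·R2: [0, 0, 27/11, -21/11, -21/11, -60/11]
R4 ← R4 + (1/3)·R3: [0, 0, 0, 0, 0, 28/3]
R5 ← R5 + (4/3)·R3: [0, 0, 0, 0, 0, 70/3]
R6 ← R6 − R3: [0, 0, 0, 0, 0, -16]
R5 ← R5 − (5/2)·R4: [0, 0, 0, 0, 0, 0]
R6 ← R6 + (12/7)·R4: [0, 0, 0, 0, 0, 0]
The echelon form has 4 nonzero rows; the last pivot sits in the augmented column, so rank(P) = 3 but rank([P|b]) = 4.
Since the ranks differ, the system is inconsistent.
It has no solutions.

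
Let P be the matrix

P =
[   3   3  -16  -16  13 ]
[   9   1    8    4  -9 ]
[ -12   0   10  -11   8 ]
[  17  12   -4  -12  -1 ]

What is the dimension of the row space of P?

Row reduce to echelon form.
R2 ← R2 − (3)·R1: [0, -8, 56, 52, -48]
R3 ← R3 + (4)·R1: [0, 12, -54, -75, 60]
R4 ← R4 − (17/3)·R1: [0, -5, 260/3, 236/3, -224/3]
R3 ← R3 + (3/2)·R2: [0, 0, 30, 3, -12]
R4 ← R4 − (5/8)·R2: [0, 0, 155/3, 277/6, -134/3]
R4 ← R4 − (31/18)·R3: [0, 0, 0, 41, -24]
Echelon form has 4 nonzero rows, so rank(P) = 4.
The row space has dimension equal to the rank: 4.

4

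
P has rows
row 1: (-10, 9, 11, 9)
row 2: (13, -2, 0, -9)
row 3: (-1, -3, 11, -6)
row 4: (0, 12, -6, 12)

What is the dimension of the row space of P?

4

Row reduce to echelon form.
R2 ← R2 + (13/10)·R1: [0, 97/10, 143/10, 27/10]
R3 ← R3 − (1/10)·R1: [0, -39/10, 99/10, -69/10]
R3 ← R3 + (39/97)·R2: [0, 0, 1518/97, -564/97]
R4 ← R4 − (120/97)·R2: [0, 0, -2298/97, 840/97]
R4 ← R4 + (383/253)·R3: [0, 0, 0, -36/253]
Echelon form has 4 nonzero rows, so rank(P) = 4.
The row space has dimension equal to the rank: 4.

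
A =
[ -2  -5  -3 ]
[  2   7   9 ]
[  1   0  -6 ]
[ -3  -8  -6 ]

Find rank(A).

Row reduce to echelon form.
R2 ← R2 + R1: [0, 2, 6]
R3 ← R3 + (1/2)·R1: [0, -5/2, -15/2]
R4 ← R4 − (3/2)·R1: [0, -1/2, -3/2]
R3 ← R3 + (5/4)·R2: [0, 0, 0]
R4 ← R4 + (1/4)·R2: [0, 0, 0]
Echelon form has 2 nonzero rows, so rank(A) = 2.

2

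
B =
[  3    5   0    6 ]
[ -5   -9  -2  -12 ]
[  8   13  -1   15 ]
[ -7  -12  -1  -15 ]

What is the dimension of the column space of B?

2

Row reduce to echelon form.
R2 ← R2 + (5/3)·R1: [0, -2/3, -2, -2]
R3 ← R3 − (8/3)·R1: [0, -1/3, -1, -1]
R4 ← R4 + (7/3)·R1: [0, -1/3, -1, -1]
R3 ← R3 − (1/2)·R2: [0, 0, 0, 0]
R4 ← R4 − (1/2)·R2: [0, 0, 0, 0]
Echelon form has 2 nonzero rows, so rank(B) = 2.
The column space has dimension equal to the rank: 2.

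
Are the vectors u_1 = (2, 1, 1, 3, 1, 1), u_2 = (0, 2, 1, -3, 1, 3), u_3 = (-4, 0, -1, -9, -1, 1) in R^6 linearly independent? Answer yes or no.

no

Form the matrix with these vectors as rows and row reduce.
R3 ← R3 + (2)·R1: [0, 2, 1, -3, 1, 3]
R3 ← R3 − R2: [0, 0, 0, 0, 0, 0]
2 nonzero rows, so the 3 vectors span a space of dimension 2.
Since 2 < 3, the vectors are linearly dependent.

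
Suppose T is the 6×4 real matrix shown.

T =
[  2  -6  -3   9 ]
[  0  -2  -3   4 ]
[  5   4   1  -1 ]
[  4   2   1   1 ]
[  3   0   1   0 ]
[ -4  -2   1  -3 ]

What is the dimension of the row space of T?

4

Row reduce to echelon form.
R3 ← R3 − (5/2)·R1: [0, 19, 17/2, -47/2]
R4 ← R4 − (2)·R1: [0, 14, 7, -17]
R5 ← R5 − (3/2)·R1: [0, 9, 11/2, -27/2]
R6 ← R6 + (2)·R1: [0, -14, -5, 15]
R3 ← R3 + (19/2)·R2: [0, 0, -20, 29/2]
R4 ← R4 + (7)·R2: [0, 0, -14, 11]
R5 ← R5 + (9/2)·R2: [0, 0, -8, 9/2]
R6 ← R6 − (7)·R2: [0, 0, 16, -13]
R4 ← R4 − (7/10)·R3: [0, 0, 0, 17/20]
R5 ← R5 − (2/5)·R3: [0, 0, 0, -13/10]
R6 ← R6 + (4/5)·R3: [0, 0, 0, -7/5]
R5 ← R5 + (26/17)·R4: [0, 0, 0, 0]
R6 ← R6 + (28/17)·R4: [0, 0, 0, 0]
Echelon form has 4 nonzero rows, so rank(T) = 4.
The row space has dimension equal to the rank: 4.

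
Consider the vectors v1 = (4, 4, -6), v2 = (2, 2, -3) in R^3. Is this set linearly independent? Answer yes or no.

no

Form the matrix with these vectors as rows and row reduce.
R2 ← R2 − (1/2)·R1: [0, 0, 0]
1 nonzero row, so the 2 vectors span a space of dimension 1.
Since 1 < 2, the vectors are linearly dependent.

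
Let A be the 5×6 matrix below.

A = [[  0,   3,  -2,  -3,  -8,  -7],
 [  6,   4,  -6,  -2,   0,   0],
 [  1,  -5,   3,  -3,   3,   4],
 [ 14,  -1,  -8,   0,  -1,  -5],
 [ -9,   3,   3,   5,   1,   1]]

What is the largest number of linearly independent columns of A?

Row reduce to echelon form.
Swap R1 ↔ R2
R3 ← R3 − (1/6)·R1: [0, -17/3, 4, -8/3, 3, 4]
R4 ← R4 − (7/3)·R1: [0, -31/3, 6, 14/3, -1, -5]
R5 ← R5 + (3/2)·R1: [0, 9, -6, 2, 1, 1]
R3 ← R3 + (17/9)·R2: [0, 0, 2/9, -25/3, -109/9, -83/9]
R4 ← R4 + (31/9)·R2: [0, 0, -8/9, -17/3, -257/9, -262/9]
R5 ← R5 − (3)·R2: [0, 0, 0, 11, 25, 22]
R4 ← R4 + (4)·R3: [0, 0, 0, -39, -77, -66]
R5 ← R5 + (11/39)·R4: [0, 0, 0, 0, 128/39, 44/13]
Echelon form has 5 nonzero rows, so rank(A) = 5.
The rank gives the maximum number of linearly independent columns: 5.

5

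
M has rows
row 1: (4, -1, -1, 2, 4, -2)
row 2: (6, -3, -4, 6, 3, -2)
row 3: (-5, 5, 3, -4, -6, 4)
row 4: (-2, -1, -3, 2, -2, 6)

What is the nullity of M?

Row reduce to echelon form.
R2 ← R2 − (3/2)·R1: [0, -3/2, -5/2, 3, -3, 1]
R3 ← R3 + (5/4)·R1: [0, 15/4, 7/4, -3/2, -1, 3/2]
R4 ← R4 + (1/2)·R1: [0, -3/2, -7/2, 3, 0, 5]
R3 ← R3 + (5/2)·R2: [0, 0, -9/2, 6, -17/2, 4]
R4 ← R4 − R2: [0, 0, -1, 0, 3, 4]
R4 ← R4 − (2/9)·R3: [0, 0, 0, -4/3, 44/9, 28/9]
4 nonzero rows, so rank(M) = 4.
M has 6 columns; by rank–nullity, nullity = 6 − 4 = 2.

2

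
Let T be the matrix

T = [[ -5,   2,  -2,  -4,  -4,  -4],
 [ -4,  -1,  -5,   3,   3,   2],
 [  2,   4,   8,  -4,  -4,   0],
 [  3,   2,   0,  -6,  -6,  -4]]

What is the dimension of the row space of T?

4

Row reduce to echelon form.
R2 ← R2 − (4/5)·R1: [0, -13/5, -17/5, 31/5, 31/5, 26/5]
R3 ← R3 + (2/5)·R1: [0, 24/5, 36/5, -28/5, -28/5, -8/5]
R4 ← R4 + (3/5)·R1: [0, 16/5, -6/5, -42/5, -42/5, -32/5]
R3 ← R3 + (24/13)·R2: [0, 0, 12/13, 76/13, 76/13, 8]
R4 ← R4 + (16/13)·R2: [0, 0, -70/13, -10/13, -10/13, 0]
R4 ← R4 + (35/6)·R3: [0, 0, 0, 100/3, 100/3, 140/3]
Echelon form has 4 nonzero rows, so rank(T) = 4.
The row space has dimension equal to the rank: 4.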